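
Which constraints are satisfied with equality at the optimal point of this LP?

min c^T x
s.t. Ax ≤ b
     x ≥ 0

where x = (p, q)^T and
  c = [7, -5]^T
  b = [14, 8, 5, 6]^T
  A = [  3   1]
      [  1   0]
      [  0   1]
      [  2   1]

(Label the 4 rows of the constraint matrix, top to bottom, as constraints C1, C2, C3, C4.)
Optimal: p = 0, q = 5
Binding: C3, p ≥ 0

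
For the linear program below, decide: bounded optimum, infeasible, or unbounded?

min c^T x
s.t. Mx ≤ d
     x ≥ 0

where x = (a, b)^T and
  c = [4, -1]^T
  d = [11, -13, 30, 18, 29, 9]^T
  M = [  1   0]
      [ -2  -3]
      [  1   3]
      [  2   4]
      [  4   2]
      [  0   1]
The point (0, 4.5) satisfies every constraint, so the LP is feasible; the constraints give a ≤ 11 and b ≤ 9, which with a, b ≥ 0 keep the feasible region inside a bounded box. A feasible, bounded LP attains a finite optimum at a vertex.

Bounded optimum: z* = -4.5 at (0, 4.5).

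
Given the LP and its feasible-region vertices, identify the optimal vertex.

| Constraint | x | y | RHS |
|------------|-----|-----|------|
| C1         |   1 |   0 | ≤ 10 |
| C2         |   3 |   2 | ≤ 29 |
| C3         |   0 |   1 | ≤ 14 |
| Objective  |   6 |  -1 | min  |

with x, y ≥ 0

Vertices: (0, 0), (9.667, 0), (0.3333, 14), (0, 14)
(0, 14) with z = -14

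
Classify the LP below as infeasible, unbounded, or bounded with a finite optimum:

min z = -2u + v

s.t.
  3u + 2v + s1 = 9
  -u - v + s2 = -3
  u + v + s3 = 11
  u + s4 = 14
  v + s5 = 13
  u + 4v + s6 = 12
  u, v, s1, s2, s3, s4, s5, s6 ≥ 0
The point (3, 0) satisfies every constraint, so the LP is feasible; the constraints give u ≤ 14 and v ≤ 13, which with u, v ≥ 0 keep the feasible region inside a bounded box. A feasible, bounded LP attains a finite optimum at a vertex.

Evaluating z = -2u + v at each vertex:
  (3, 0): z = -6
  (1.2, 2.7): z = 0.3
  (0, 3): z = 3

The LP has an optimal solution: (3, 0) with z = -6.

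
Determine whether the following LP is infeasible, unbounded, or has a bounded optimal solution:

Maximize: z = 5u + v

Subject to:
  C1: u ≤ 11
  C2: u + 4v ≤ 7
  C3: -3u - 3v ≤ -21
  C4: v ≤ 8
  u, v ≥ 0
The point (7, 0) satisfies every constraint, so the LP is feasible; the constraints give u ≤ 11 and v ≤ 8, which with u, v ≥ 0 keep the feasible region inside a bounded box. A feasible, bounded LP attains a finite optimum at a vertex.

Evaluating z = 5u + v at each vertex:
  (7, 0): z = 35

The LP has an optimal solution: (7, 0) with z = 35.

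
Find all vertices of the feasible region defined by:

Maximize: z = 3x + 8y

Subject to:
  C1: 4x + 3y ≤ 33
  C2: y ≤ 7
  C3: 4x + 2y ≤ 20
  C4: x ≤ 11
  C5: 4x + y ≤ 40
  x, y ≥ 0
Each vertex is the intersection of two constraint boundaries that also satisfies all remaining constraints:
  x = 0 and y = 0 → (0, 0)
  4x + 2y = 20 and y = 0 → (5, 0)
  y = 7 and 4x + 2y = 20 → (1.5, 7)
  y = 7 and x = 0 → (0, 7)

Vertices: (0, 0), (5, 0), (1.5, 7), (0, 7)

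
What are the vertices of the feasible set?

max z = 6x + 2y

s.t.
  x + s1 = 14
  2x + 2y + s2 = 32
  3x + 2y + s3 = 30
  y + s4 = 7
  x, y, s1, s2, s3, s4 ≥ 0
Each vertex is the intersection of two constraint boundaries that also satisfies all remaining constraints:
  x = 0 and y = 0 → (0, 0)
  3x + 2y = 30 and y = 0 → (10, 0)
  3x + 2y = 30 and y = 7 → (5.333, 7)
  y = 7 and x = 0 → (0, 7)

Vertices: (0, 0), (10, 0), (5.333, 7), (0, 7)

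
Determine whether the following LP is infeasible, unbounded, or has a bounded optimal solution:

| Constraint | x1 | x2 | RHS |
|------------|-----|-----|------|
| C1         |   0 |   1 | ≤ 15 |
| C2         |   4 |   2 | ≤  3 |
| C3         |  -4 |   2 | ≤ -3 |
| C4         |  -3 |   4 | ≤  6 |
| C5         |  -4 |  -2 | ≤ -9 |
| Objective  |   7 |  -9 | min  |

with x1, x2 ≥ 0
C2 requires 4x1 + 2x2 ≤ 3, while C5 (-4x1 - 2x2 ≤ -9) is equivalent to 4x1 + 2x2 ≥ 9. Together they would need 9 ≤ 4x1 + 2x2 ≤ 3, which is impossible since 9 > 3. No point satisfies all constraints.

Infeasible — the constraint set is empty.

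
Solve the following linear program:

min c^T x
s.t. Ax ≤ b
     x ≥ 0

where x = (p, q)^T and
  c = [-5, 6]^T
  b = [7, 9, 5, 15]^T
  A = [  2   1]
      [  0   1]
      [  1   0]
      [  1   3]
Each vertex is the intersection of two constraint boundaries that also satisfies all remaining constraints:
  p = 0 and q = 0 → (0, 0)
  2p + q = 7 and q = 0 → (3.5, 0)
  2p + q = 7 and p + 3q = 15 → (1.2, 4.6)
  p + 3q = 15 and p = 0 → (0, 5)

Evaluating z = -5p + 6q at each vertex:
  (0, 0): z = 0
  (3.5, 0): z = -17.5
  (1.2, 4.6): z = 21.6
  (0, 5): z = 30

The minimum is at (3.5, 0) with z = -17.5.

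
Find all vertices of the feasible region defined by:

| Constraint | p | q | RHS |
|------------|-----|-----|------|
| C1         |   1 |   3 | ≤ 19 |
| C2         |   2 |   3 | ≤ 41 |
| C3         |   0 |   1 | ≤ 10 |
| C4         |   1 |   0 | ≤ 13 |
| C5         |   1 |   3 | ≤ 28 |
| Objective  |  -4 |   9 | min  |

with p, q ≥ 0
Each vertex is the intersection of two constraint boundaries that also satisfies all remaining constraints:
  p = 0 and q = 0 → (0, 0)
  p = 13 and q = 0 → (13, 0)
  p + 3q = 19 and p = 13 → (13, 2)
  p + 3q = 19 and p = 0 → (0, 6.333)

Vertices: (0, 0), (13, 0), (13, 2), (0, 6.333)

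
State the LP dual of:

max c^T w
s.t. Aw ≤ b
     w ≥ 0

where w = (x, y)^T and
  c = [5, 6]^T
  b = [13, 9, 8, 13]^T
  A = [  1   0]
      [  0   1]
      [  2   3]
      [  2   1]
Minimize: z = 13y1 + 9y2 + 8y3 + 13y4

Subject to:
  C1: -y1 - 2y3 - 2y4 ≤ -5
  C2: -y2 - 3y3 - y4 ≤ -6
  y1, y2, y3, y4 ≥ 0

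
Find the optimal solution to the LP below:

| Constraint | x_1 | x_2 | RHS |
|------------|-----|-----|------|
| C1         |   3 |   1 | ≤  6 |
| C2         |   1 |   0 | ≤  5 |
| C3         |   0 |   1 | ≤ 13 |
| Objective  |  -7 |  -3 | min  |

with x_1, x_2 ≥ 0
Each vertex is the intersection of two constraint boundaries that also satisfies all remaining constraints:
  x_1 = 0 and x_2 = 0 → (0, 0)
  3x_1 + x_2 = 6 and x_2 = 0 → (2, 0)
  3x_1 + x_2 = 6 and x_1 = 0 → (0, 6)

Evaluating z = -7x_1 - 3x_2 at each vertex:
  (0, 0): z = 0
  (2, 0): z = -14
  (0, 6): z = -18

The minimum is at (0, 6) with z = -18.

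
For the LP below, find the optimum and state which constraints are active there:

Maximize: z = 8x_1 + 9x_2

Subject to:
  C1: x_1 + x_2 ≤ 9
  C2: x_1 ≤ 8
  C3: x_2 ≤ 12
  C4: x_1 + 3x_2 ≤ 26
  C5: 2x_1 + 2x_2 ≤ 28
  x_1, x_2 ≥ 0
Optimal: x_1 = 0.5, x_2 = 8.5
Binding: C1, C4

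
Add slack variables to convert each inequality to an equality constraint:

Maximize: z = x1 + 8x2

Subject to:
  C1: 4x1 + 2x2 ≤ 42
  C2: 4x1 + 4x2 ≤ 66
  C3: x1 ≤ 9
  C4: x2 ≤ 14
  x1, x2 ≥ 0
max z = x1 + 8x2

s.t.
  4x1 + 2x2 + s1 = 42
  4x1 + 4x2 + s2 = 66
  x1 + s3 = 9
  x2 + s4 = 14
  x1, x2, s1, s2, s3, s4 ≥ 0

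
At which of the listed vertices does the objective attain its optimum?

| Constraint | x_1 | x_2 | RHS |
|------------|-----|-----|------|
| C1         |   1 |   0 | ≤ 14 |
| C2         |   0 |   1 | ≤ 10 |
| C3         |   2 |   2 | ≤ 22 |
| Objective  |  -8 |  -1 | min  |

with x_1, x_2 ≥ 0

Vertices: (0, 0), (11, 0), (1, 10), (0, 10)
(11, 0) with z = -88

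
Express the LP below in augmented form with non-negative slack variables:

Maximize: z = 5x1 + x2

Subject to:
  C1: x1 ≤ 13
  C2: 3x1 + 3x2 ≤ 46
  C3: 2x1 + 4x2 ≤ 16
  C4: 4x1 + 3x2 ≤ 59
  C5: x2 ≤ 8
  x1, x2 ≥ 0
max z = 5x1 + x2

s.t.
  x1 + s1 = 13
  3x1 + 3x2 + s2 = 46
  2x1 + 4x2 + s3 = 16
  4x1 + 3x2 + s4 = 59
  x2 + s5 = 8
  x1, x2, s1, s2, s3, s4, s5 ≥ 0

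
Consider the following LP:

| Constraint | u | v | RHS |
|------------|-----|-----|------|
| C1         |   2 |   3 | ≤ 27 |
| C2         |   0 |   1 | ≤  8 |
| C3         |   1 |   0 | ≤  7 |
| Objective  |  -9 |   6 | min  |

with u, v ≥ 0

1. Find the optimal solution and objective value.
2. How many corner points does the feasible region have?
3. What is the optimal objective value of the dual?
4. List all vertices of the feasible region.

1. u = 7, v = 0, z = -63
2. 5
3. -63 (by strong duality, equal to the primal optimum)
4. (0, 0), (7, 0), (7, 4.333), (1.5, 8), (0, 8)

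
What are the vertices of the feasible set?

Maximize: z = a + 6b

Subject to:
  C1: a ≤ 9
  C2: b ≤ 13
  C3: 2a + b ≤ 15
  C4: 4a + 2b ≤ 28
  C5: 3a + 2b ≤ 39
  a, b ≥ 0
Each vertex is the intersection of two constraint boundaries that also satisfies all remaining constraints:
  a = 0 and b = 0 → (0, 0)
  4a + 2b = 28 and b = 0 → (7, 0)
  b = 13 and 4a + 2b = 28 → (0.5, 13)
  b = 13 and a = 0 → (0, 13)

Vertices: (0, 0), (7, 0), (0.5, 13), (0, 13)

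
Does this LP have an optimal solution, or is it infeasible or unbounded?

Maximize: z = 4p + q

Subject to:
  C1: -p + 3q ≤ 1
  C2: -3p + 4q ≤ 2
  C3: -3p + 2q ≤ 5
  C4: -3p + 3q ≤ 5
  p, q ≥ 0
Feasible point: (0, 0) satisfies every constraint, so the LP is feasible.
Direction d = (1, 0): for each constraint row a, a·d ≤ 0 —
  (-1)(1) + (3)(0) = -1 ≤ 0
  (-3)(1) + (4)(0) = -3 ≤ 0
  (-3)(1) + (2)(0) = -3 ≤ 0
  (-3)(1) + (3)(0) = -3 ≤ 0
and d ≥ 0, so (0, 0) + t·d stays feasible for every t ≥ 0. Along this ray z = 4p + q changes by 4 per unit t, so z → +∞.

Unbounded: there is a feasible ray along which z → +∞.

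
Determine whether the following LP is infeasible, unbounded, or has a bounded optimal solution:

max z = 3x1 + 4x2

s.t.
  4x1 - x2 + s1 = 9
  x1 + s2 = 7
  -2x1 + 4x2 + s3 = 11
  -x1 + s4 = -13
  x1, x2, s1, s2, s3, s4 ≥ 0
The row x1 + s2 = 7 with s2 ≥ 0 requires x1 ≤ 7, while the row -x1 + s4 = -13 with s4 ≥ 0 is equivalent to x1 ≥ 13. Together they would need 13 ≤ x1 ≤ 7, which is impossible since 13 > 7. No point satisfies all constraints.

Infeasible — the constraint set is empty.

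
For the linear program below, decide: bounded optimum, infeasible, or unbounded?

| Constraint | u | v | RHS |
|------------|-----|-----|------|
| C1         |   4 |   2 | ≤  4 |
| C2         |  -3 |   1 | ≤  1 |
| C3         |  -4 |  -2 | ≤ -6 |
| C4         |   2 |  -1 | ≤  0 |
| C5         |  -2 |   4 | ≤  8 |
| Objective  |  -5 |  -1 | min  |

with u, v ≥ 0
C1 requires 4u + 2v ≤ 4, while C3 (-4u - 2v ≤ -6) is equivalent to 4u + 2v ≥ 6. Together they would need 6 ≤ 4u + 2v ≤ 4, which is impossible since 6 > 4. No point satisfies all constraints.

The feasible region is empty; the LP is infeasible.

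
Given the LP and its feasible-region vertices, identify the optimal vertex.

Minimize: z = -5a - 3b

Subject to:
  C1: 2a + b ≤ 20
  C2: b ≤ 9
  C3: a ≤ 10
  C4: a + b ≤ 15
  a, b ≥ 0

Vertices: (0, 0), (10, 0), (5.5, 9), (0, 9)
Evaluating z = -5a - 3b at each vertex:
  (0, 0): z = 0
  (10, 0): z = -50
  (5.5, 9): z = -54.5
  (0, 9): z = -27

The smallest value is z = -54.5, attained at (5.5, 9).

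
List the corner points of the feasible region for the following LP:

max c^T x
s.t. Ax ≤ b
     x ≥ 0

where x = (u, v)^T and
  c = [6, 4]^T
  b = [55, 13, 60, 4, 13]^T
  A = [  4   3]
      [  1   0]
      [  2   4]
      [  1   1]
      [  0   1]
Each vertex is the intersection of two constraint boundaries that also satisfies all remaining constraints:
  u = 0 and v = 0 → (0, 0)
  u + v = 4 and v = 0 → (4, 0)
  u + v = 4 and u = 0 → (0, 4)

Vertices: (0, 0), (4, 0), (0, 4)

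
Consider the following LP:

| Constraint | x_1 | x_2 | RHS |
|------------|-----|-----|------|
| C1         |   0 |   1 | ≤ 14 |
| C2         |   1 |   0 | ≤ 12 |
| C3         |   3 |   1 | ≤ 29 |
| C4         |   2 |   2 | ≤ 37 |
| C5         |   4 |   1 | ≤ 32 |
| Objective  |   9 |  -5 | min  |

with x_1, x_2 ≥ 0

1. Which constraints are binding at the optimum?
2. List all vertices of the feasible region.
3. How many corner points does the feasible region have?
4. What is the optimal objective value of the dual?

1. C1, x_1 ≥ 0
2. (0, 0), (8, 0), (4.5, 14), (0, 14)
3. 4
4. -70 (by strong duality, equal to the primal optimum)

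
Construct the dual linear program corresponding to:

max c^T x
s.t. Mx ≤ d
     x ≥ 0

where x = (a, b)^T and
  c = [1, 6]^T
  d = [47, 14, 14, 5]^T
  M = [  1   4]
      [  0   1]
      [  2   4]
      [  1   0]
Minimize: z = 47y1 + 14y2 + 14y3 + 5y4

Subject to:
  C1: -y1 - 2y3 - y4 ≤ -1
  C2: -4y1 - y2 - 4y3 ≤ -6
  y1, y2, y3, y4 ≥ 0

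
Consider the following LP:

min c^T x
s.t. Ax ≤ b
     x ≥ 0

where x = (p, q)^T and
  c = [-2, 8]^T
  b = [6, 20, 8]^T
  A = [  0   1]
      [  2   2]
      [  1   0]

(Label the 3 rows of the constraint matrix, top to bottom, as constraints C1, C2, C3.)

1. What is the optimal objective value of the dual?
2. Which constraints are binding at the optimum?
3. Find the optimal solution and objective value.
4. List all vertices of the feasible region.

1. -16 (by strong duality, equal to the primal optimum)
2. C3, q ≥ 0
3. p = 8, q = 0, z = -16
4. (0, 0), (8, 0), (8, 2), (4, 6), (0, 6)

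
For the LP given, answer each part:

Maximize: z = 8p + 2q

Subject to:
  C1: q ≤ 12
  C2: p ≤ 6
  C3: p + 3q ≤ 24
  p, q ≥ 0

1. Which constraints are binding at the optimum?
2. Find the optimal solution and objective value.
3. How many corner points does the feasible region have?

1. C2, C3
2. p = 6, q = 6, z = 60
3. 4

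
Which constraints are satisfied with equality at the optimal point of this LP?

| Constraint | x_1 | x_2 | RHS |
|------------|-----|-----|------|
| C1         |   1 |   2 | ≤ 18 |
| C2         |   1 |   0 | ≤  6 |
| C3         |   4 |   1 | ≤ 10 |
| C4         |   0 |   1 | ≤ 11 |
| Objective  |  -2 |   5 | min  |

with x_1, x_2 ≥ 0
Optimal: x_1 = 2.5, x_2 = 0
Slack at optimum:
  C1: slack = 15.5
  C2: slack = 3.5
  C3: slack = 0 (binding)
  C4: slack = 11
  x_1 ≥ 0: x_1 = 2.5
  x_2 ≥ 0: x_2 = 0 (binding)
Binding constraints: C3, x_2 ≥ 0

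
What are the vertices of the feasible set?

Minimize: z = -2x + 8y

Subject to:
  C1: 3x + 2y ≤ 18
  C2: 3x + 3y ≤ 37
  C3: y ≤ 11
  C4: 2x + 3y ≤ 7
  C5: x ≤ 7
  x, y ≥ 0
Each vertex is the intersection of two constraint boundaries that also satisfies all remaining constraints:
  x = 0 and y = 0 → (0, 0)
  2x + 3y = 7 and y = 0 → (3.5, 0)
  2x + 3y = 7 and x = 0 → (0, 2.333)

Vertices: (0, 0), (3.5, 0), (0, 2.333)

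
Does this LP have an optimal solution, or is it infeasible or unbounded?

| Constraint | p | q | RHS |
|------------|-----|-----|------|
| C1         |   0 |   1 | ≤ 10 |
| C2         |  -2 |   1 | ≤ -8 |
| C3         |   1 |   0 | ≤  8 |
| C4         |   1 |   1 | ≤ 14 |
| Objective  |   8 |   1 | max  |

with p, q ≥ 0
The point (8, 6) satisfies every constraint, so the LP is feasible; the constraints give p ≤ 8 and q ≤ 10, which with p, q ≥ 0 keep the feasible region inside a bounded box. A feasible, bounded LP attains a finite optimum at a vertex.

The LP has an optimal solution: (8, 6) with z = 70.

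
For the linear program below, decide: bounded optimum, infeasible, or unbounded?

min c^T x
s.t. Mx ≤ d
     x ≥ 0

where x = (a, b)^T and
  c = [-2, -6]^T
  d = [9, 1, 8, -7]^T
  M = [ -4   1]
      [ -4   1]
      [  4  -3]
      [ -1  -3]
Feasible point: (1, 2) satisfies every constraint, so the LP is feasible.
Direction d = (1, 4): for each constraint row a, a·d ≤ 0 —
  (-4)(1) + (1)(4) = 0 ≤ 0
  (-4)(1) + (1)(4) = 0 ≤ 0
  (4)(1) + (-3)(4) = -8 ≤ 0
  (-1)(1) + (-3)(4) = -13 ≤ 0
and d ≥ 0, so (1, 2) + t·d stays feasible for every t ≥ 0. Along this ray z = -2a - 6b changes by -26 per unit t, so z → −∞.

Unbounded — the objective can decrease without bound over the feasible region.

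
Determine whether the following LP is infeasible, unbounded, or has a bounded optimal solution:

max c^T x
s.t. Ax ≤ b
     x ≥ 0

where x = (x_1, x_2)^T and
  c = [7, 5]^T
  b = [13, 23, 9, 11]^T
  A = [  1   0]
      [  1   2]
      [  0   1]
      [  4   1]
The point (0.5, 9) satisfies every constraint, so the LP is feasible; the constraints give x_1 ≤ 13 and x_2 ≤ 9, which with x_1, x_2 ≥ 0 keep the feasible region inside a bounded box. A feasible, bounded LP attains a finite optimum at a vertex.

Bounded optimum: z* = 48.5 at (0.5, 9).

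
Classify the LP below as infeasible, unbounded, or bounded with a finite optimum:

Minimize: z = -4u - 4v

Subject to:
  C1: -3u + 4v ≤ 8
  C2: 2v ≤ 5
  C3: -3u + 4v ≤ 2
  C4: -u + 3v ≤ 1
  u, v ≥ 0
Feasible point: (0, 0) satisfies every constraint, so the LP is feasible.
Direction d = (1, 0): for each constraint row a, a·d ≤ 0 —
  (-3)(1) + (4)(0) = -3 ≤ 0
  (0)(1) + (2)(0) = 0 ≤ 0
  (-3)(1) + (4)(0) = -3 ≤ 0
  (-1)(1) + (3)(0) = -1 ≤ 0
and d ≥ 0, so (0, 0) + t·d stays feasible for every t ≥ 0. Along this ray z = -4u - 4v changes by -4 per unit t, so z → −∞.

The LP is unbounded; z can be made arbitrarily small.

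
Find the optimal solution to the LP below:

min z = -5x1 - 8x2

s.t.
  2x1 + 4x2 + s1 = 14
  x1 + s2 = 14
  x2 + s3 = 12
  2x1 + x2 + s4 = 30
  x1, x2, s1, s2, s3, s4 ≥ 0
Each vertex is the intersection of two constraint boundaries that also satisfies all remaining constraints:
  x1 = 0 and x2 = 0 → (0, 0)
  2x1 + 4x2 = 14 and x2 = 0 → (7, 0)
  2x1 + 4x2 = 14 and x1 = 0 → (0, 3.5)

Evaluating z = -5x1 - 8x2 at each vertex:
  (0, 0): z = 0
  (7, 0): z = -35
  (0, 3.5): z = -28

The minimum is at (7, 0) with z = -35.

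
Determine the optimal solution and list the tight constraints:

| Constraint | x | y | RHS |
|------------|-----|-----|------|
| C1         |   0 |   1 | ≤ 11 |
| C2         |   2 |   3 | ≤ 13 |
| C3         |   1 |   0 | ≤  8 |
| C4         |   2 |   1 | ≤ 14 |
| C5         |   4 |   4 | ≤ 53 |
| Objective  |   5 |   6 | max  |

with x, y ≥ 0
Optimal: x = 6.5, y = 0
Slack at optimum:
  C1: slack = 11
  C2: slack = 0 (binding)
  C3: slack = 1.5
  C4: slack = 1
  C5: slack = 27
  x ≥ 0: x = 6.5
  y ≥ 0: y = 0 (binding)
Binding constraints: C2, y ≥ 0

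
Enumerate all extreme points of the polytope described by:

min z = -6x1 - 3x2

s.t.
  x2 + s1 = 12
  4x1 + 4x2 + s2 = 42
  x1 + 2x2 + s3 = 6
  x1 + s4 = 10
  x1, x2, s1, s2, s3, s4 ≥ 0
Each vertex is the intersection of two constraint boundaries that also satisfies all remaining constraints:
  x1 = 0 and x2 = 0 → (0, 0)
  x1 + 2x2 = 6 and x2 = 0 → (6, 0)
  x1 + 2x2 = 6 and x1 = 0 → (0, 3)

Vertices: (0, 0), (6, 0), (0, 3)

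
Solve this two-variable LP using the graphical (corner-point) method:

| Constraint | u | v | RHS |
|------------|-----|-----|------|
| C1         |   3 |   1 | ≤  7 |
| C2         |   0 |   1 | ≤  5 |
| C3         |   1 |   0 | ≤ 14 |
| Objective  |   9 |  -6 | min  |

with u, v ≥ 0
u = 0, v = 5, z = -30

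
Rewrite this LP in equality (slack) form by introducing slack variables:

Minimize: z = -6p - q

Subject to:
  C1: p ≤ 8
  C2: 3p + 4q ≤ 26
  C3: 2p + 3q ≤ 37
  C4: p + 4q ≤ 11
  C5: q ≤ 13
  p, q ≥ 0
min z = -6p - q

s.t.
  p + s1 = 8
  3p + 4q + s2 = 26
  2p + 3q + s3 = 37
  p + 4q + s4 = 11
  q + s5 = 13
  p, q, s1, s2, s3, s4, s5 ≥ 0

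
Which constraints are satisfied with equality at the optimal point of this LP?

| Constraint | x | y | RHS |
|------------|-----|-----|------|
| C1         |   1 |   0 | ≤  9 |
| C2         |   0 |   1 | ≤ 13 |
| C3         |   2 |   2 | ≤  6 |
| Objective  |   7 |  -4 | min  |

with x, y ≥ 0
Optimal: x = 0, y = 3
Slack at optimum:
  C1: slack = 9
  C2: slack = 10
  C3: slack = 0 (binding)
  x ≥ 0: x = 0 (binding)
  y ≥ 0: y = 3
Binding constraints: C3, x ≥ 0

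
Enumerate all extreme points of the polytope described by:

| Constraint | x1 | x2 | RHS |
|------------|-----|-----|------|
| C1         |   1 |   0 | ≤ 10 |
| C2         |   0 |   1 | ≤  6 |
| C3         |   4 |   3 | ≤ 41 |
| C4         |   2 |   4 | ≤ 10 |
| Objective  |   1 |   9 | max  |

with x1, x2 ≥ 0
Each vertex is the intersection of two constraint boundaries that also satisfies all remaining constraints:
  x1 = 0 and x2 = 0 → (0, 0)
  2x1 + 4x2 = 10 and x2 = 0 → (5, 0)
  2x1 + 4x2 = 10 and x1 = 0 → (0, 2.5)

Vertices: (0, 0), (5, 0), (0, 2.5)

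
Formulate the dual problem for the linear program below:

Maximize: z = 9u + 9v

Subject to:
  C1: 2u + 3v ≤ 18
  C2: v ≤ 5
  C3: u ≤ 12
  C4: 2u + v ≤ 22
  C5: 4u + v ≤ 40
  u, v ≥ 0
Minimize: z = 18y1 + 5y2 + 12y3 + 22y4 + 40y5

Subject to:
  C1: -2y1 - y3 - 2y4 - 4y5 ≤ -9
  C2: -3y1 - y2 - y4 - y5 ≤ -9
  y1, y2, y3, y4, y5 ≥ 0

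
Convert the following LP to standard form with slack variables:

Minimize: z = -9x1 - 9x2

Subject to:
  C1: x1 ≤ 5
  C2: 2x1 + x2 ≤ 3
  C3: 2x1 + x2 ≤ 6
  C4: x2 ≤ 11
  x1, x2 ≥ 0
min z = -9x1 - 9x2

s.t.
  x1 + s1 = 5
  2x1 + x2 + s2 = 3
  2x1 + x2 + s3 = 6
  x2 + s4 = 11
  x1, x2, s1, s2, s3, s4 ≥ 0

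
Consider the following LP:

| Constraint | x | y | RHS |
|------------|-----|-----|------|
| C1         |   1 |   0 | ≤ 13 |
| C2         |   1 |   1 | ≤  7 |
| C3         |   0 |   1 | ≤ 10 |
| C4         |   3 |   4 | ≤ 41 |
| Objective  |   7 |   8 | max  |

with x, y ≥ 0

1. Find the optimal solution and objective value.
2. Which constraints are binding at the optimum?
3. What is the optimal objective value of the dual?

1. x = 0, y = 7, z = 56
2. C2, x ≥ 0
3. 56 (by strong duality, equal to the primal optimum)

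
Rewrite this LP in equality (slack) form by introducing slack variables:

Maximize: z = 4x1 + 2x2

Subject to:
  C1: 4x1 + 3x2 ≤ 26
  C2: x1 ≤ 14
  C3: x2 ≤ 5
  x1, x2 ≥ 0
max z = 4x1 + 2x2

s.t.
  4x1 + 3x2 + s1 = 26
  x1 + s2 = 14
  x2 + s3 = 5
  x1, x2, s1, s2, s3 ≥ 0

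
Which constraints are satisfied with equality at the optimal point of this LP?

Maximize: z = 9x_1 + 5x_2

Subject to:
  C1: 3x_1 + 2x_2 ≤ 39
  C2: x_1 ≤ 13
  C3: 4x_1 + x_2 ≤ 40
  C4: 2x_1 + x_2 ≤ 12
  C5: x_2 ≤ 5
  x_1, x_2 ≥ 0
Optimal: x_1 = 3.5, x_2 = 5
Slack at optimum:
  C1: slack = 18.5
  C2: slack = 9.5
  C3: slack = 21
  C4: slack = 0 (binding)
  C5: slack = 0 (binding)
  x_1 ≥ 0: x_1 = 3.5
  x_2 ≥ 0: x_2 = 5
Binding constraints: C4, C5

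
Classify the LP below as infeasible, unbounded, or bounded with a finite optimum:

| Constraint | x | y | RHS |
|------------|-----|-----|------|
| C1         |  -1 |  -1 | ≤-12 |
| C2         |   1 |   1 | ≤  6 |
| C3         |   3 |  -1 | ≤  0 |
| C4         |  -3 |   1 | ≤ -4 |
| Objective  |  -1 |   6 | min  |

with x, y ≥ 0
C2 requires x + y ≤ 6, while C1 (-x - y ≤ -12) is equivalent to x + y ≥ 12. Together they would need 12 ≤ x + y ≤ 6, which is impossible since 12 > 6. No point satisfies all constraints.

Infeasible — the constraint set is empty.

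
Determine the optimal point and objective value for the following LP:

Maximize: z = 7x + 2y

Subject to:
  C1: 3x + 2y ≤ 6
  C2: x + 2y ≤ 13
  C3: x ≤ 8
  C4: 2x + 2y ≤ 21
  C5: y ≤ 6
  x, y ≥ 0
x = 2, y = 0, z = 14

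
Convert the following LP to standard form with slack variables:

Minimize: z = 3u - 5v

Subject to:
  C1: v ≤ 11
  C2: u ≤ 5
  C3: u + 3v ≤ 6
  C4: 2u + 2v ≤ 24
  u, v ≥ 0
min z = 3u - 5v

s.t.
  v + s1 = 11
  u + s2 = 5
  u + 3v + s3 = 6
  2u + 2v + s4 = 24
  u, v, s1, s2, s3, s4 ≥ 0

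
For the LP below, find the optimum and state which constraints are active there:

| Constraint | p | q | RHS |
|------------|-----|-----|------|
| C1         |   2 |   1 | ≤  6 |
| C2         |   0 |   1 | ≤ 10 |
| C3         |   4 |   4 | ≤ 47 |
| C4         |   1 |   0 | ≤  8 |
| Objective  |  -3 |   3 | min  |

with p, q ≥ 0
Optimal: p = 3, q = 0
Slack at optimum:
  C1: slack = 0 (binding)
  C2: slack = 10
  C3: slack = 35
  C4: slack = 5
  p ≥ 0: p = 3
  q ≥ 0: q = 0 (binding)
Binding constraints: C1, q ≥ 0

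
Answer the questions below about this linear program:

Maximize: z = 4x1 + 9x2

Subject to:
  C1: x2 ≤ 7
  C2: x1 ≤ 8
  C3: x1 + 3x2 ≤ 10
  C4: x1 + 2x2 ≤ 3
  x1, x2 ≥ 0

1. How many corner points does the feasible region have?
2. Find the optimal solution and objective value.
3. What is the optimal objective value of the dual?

1. 3
2. x1 = 0, x2 = 1.5, z = 13.5
3. 13.5 (by strong duality, equal to the primal optimum)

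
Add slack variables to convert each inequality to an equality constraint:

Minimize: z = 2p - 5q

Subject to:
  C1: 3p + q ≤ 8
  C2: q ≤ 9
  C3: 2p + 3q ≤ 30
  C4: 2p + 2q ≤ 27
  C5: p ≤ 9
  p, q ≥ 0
min z = 2p - 5q

s.t.
  3p + q + s1 = 8
  q + s2 = 9
  2p + 3q + s3 = 30
  2p + 2q + s4 = 27
  p + s5 = 9
  p, q, s1, s2, s3, s4, s5 ≥ 0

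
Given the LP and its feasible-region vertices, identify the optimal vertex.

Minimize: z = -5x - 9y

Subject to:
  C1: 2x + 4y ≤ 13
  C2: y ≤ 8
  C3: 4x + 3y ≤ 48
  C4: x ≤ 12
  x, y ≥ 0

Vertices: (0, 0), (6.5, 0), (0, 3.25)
(6.5, 0) with z = -32.5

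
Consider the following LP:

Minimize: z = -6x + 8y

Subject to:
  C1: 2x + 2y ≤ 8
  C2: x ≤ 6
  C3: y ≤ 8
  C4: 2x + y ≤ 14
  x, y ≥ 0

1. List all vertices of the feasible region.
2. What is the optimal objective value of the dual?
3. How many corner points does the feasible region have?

1. (0, 0), (4, 0), (0, 4)
2. -24 (by strong duality, equal to the primal optimum)
3. 3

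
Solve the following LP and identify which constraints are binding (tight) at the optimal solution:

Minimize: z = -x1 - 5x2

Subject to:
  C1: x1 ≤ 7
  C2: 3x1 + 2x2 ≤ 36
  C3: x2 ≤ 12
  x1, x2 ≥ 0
Optimal: x1 = 4, x2 = 12
Slack at optimum:
  C1: slack = 3
  C2: slack = 0 (binding)
  C3: slack = 0 (binding)
  x1 ≥ 0: x1 = 4
  x2 ≥ 0: x2 = 12
Binding constraints: C2, C3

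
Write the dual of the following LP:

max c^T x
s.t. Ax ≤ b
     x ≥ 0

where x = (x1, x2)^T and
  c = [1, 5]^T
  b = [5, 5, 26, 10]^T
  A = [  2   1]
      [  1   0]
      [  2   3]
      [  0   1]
Minimize: z = 5y1 + 5y2 + 26y3 + 10y4

Subject to:
  C1: -2y1 - y2 - 2y3 ≤ -1
  C2: -y1 - 3y3 - y4 ≤ -5
  y1, y2, y3, y4 ≥ 0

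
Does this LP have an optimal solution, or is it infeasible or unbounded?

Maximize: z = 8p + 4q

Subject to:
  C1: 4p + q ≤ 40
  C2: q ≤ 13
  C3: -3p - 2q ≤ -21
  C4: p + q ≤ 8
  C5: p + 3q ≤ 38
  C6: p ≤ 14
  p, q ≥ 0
The point (8, 0) satisfies every constraint, so the LP is feasible; the constraints give p ≤ 14 and q ≤ 13, which with p, q ≥ 0 keep the feasible region inside a bounded box. A feasible, bounded LP attains a finite optimum at a vertex.

The LP has an optimal solution: (8, 0) with z = 64.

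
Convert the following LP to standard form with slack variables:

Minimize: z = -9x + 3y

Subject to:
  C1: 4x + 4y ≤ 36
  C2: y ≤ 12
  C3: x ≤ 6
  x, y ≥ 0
min z = -9x + 3y

s.t.
  4x + 4y + s1 = 36
  y + s2 = 12
  x + s3 = 6
  x, y, s1, s2, s3 ≥ 0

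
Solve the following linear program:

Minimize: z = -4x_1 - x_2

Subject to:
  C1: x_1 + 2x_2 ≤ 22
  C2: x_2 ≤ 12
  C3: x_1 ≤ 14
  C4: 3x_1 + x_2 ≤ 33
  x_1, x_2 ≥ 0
x_1 = 11, x_2 = 0, z = -44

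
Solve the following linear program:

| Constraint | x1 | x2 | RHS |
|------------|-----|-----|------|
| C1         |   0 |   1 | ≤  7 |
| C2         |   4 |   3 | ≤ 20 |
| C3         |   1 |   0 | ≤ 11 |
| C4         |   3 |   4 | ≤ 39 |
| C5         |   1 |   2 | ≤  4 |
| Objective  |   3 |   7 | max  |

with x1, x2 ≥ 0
x1 = 0, x2 = 2, z = 14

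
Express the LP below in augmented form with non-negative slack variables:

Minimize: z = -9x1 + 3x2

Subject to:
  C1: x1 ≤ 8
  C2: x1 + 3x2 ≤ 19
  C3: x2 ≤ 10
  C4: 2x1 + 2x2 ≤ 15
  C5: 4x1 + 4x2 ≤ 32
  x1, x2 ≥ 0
min z = -9x1 + 3x2

s.t.
  x1 + s1 = 8
  x1 + 3x2 + s2 = 19
  x2 + s3 = 10
  2x1 + 2x2 + s4 = 15
  4x1 + 4x2 + s5 = 32
  x1, x2, s1, s2, s3, s4, s5 ≥ 0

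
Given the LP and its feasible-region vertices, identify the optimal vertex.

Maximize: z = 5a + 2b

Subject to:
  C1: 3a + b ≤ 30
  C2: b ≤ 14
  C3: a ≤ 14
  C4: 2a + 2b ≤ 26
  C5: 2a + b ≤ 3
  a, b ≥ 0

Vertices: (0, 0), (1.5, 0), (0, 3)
(1.5, 0) with z = 7.5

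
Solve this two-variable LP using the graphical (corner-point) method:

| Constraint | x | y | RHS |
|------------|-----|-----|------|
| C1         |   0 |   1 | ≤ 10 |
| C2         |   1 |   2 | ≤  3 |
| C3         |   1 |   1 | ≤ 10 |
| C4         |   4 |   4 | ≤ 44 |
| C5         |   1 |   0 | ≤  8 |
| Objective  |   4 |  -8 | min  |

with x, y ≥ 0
x = 0, y = 1.5, z = -12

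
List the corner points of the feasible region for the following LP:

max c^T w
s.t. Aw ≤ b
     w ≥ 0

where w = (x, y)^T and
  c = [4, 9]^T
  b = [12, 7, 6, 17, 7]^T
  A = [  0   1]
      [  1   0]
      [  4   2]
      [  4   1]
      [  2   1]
Each vertex is the intersection of two constraint boundaries that also satisfies all remaining constraints:
  x = 0 and y = 0 → (0, 0)
  4x + 2y = 6 and y = 0 → (1.5, 0)
  4x + 2y = 6 and x = 0 → (0, 3)

Vertices: (0, 0), (1.5, 0), (0, 3)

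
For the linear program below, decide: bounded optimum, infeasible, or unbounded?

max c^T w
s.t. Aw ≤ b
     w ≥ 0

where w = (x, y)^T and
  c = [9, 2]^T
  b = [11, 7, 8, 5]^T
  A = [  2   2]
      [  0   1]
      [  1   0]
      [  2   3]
The point (2.5, 0) satisfies every constraint, so the LP is feasible; the constraints give x ≤ 8 and y ≤ 7, which with x, y ≥ 0 keep the feasible region inside a bounded box. A feasible, bounded LP attains a finite optimum at a vertex.

The LP has an optimal solution: (2.5, 0) with z = 22.5.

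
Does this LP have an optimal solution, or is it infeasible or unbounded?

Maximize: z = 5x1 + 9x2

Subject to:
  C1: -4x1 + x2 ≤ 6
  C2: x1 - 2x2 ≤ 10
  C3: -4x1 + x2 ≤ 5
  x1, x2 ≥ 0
Feasible point: (0, 0) satisfies every constraint, so the LP is feasible.
Direction d = (1, 1): for each constraint row a, a·d ≤ 0 —
  (-4)(1) + (1)(1) = -3 ≤ 0
  (1)(1) + (-2)(1) = -1 ≤ 0
  (-4)(1) + (1)(1) = -3 ≤ 0
and d ≥ 0, so (0, 0) + t·d stays feasible for every t ≥ 0. Along this ray z = 5x1 + 9x2 changes by 14 per unit t, so z → +∞.

Unbounded — the objective can increase without bound over the feasible region.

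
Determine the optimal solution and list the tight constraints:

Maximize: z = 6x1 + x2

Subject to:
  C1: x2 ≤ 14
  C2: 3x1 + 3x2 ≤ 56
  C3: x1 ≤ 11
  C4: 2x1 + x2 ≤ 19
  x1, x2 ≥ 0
Optimal: x1 = 9.5, x2 = 0
Slack at optimum:
  C1: slack = 14
  C2: slack = 27.5
  C3: slack = 1.5
  C4: slack = 0 (binding)
  x1 ≥ 0: x1 = 9.5
  x2 ≥ 0: x2 = 0 (binding)
Binding constraints: C4, x2 ≥ 0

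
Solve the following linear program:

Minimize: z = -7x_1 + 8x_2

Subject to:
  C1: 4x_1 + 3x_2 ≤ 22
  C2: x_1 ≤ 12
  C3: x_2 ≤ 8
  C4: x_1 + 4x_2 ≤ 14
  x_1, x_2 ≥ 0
Each vertex is the intersection of two constraint boundaries that also satisfies all remaining constraints:
  x_1 = 0 and x_2 = 0 → (0, 0)
  4x_1 + 3x_2 = 22 and x_2 = 0 → (5.5, 0)
  4x_1 + 3x_2 = 22 and x_1 + 4x_2 = 14 → (3.538, 2.615)
  x_1 + 4x_2 = 14 and x_1 = 0 → (0, 3.5)

Evaluating z = -7x_1 + 8x_2 at each vertex:
  (0, 0): z = 0
  (5.5, 0): z = -38.5
  (3.538, 2.615): z = -3.846
  (0, 3.5): z = 28

The minimum is at (5.5, 0) with z = -38.5.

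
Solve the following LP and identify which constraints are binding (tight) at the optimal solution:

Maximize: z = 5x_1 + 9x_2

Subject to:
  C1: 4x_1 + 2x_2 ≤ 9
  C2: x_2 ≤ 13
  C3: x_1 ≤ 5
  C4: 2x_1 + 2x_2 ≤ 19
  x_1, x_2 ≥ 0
Optimal: x_1 = 0, x_2 = 4.5
Slack at optimum:
  C1: slack = 0 (binding)
  C2: slack = 8.5
  C3: slack = 5
  C4: slack = 10
  x_1 ≥ 0: x_1 = 0 (binding)
  x_2 ≥ 0: x_2 = 4.5
Binding constraints: C1, x_1 ≥ 0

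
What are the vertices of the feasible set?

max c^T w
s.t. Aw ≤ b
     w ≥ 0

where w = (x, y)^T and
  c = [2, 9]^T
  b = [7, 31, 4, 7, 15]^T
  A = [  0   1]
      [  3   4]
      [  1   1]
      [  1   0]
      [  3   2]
Each vertex is the intersection of two constraint boundaries that also satisfies all remaining constraints:
  x = 0 and y = 0 → (0, 0)
  x + y = 4 and y = 0 → (4, 0)
  x + y = 4 and x = 0 → (0, 4)

Vertices: (0, 0), (4, 0), (0, 4)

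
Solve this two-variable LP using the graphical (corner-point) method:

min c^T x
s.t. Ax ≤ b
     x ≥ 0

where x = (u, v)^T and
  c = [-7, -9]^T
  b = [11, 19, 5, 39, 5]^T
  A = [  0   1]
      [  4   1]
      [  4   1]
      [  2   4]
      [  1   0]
u = 0, v = 5, z = -45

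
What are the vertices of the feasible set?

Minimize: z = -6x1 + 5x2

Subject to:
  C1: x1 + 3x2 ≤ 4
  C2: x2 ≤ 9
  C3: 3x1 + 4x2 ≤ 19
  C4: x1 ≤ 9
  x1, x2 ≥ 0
Each vertex is the intersection of two constraint boundaries that also satisfies all remaining constraints:
  x1 = 0 and x2 = 0 → (0, 0)
  x1 + 3x2 = 4 and x2 = 0 → (4, 0)
  x1 + 3x2 = 4 and x1 = 0 → (0, 1.333)

Vertices: (0, 0), (4, 0), (0, 1.333)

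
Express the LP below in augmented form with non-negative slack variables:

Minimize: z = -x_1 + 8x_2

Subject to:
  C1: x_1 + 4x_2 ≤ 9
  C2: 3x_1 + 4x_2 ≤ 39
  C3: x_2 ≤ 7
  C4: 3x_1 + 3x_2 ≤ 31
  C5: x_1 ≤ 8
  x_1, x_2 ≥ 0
min z = -x_1 + 8x_2

s.t.
  x_1 + 4x_2 + s1 = 9
  3x_1 + 4x_2 + s2 = 39
  x_2 + s3 = 7
  3x_1 + 3x_2 + s4 = 31
  x_1 + s5 = 8
  x_1, x_2, s1, s2, s3, s4, s5 ≥ 0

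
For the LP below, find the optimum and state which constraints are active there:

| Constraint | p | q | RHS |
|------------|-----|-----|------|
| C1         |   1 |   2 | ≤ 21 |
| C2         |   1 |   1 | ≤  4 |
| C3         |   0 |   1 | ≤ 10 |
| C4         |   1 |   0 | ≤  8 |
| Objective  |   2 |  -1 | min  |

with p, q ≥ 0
Optimal: p = 0, q = 4
Binding: C2, p ≥ 0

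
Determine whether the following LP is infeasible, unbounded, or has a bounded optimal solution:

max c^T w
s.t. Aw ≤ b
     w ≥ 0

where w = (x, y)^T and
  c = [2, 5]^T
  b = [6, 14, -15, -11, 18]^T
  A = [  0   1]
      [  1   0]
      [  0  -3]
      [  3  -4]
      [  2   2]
The point (3, 6) satisfies every constraint, so the LP is feasible; the constraints give x ≤ 14 and y ≤ 6, which with x, y ≥ 0 keep the feasible region inside a bounded box. A feasible, bounded LP attains a finite optimum at a vertex.

Evaluating z = 2x + 5y at each vertex:
  (0, 5): z = 25
  (3, 5): z = 31
  (3.571, 5.429): z = 34.29
  (3, 6): z = 36
  (0, 6): z = 30

The LP has an optimal solution: (3, 6) with z = 36.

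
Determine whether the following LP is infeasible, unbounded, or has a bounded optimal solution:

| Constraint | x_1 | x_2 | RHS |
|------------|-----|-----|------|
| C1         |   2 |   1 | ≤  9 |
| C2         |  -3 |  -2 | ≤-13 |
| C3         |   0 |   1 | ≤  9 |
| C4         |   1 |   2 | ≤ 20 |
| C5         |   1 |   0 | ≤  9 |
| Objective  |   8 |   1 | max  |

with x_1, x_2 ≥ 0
The point (4.5, 0) satisfies every constraint, so the LP is feasible; the constraints give x_1 ≤ 9 and x_2 ≤ 9, which with x_1, x_2 ≥ 0 keep the feasible region inside a bounded box. A feasible, bounded LP attains a finite optimum at a vertex.

Evaluating z = 8x_1 + x_2 at each vertex:
  (4.333, 0): z = 34.67
  (4.5, 0): z = 36
  (0, 9): z = 9
  (0, 6.5): z = 6.5

Feasible with finite optimum z* = 36 at (4.5, 0).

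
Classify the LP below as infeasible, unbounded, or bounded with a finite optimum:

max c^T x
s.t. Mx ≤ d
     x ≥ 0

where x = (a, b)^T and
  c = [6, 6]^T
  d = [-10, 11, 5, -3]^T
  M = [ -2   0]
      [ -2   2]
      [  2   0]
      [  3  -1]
One constraint requires 2a ≤ 5, while the constraint -2a ≤ -10 is equivalent to 2a ≥ 10. Together they would need 10 ≤ 2a ≤ 5, which is impossible since 10 > 5. No point satisfies all constraints.

Infeasible — the constraint set is empty.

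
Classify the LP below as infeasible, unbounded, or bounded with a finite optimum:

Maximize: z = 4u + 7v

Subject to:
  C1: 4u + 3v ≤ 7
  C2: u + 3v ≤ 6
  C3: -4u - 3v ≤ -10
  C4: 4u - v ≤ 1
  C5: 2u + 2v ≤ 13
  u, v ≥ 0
C1 requires 4u + 3v ≤ 7, while C3 (-4u - 3v ≤ -10) is equivalent to 4u + 3v ≥ 10. Together they would need 10 ≤ 4u + 3v ≤ 7, which is impossible since 10 > 7. No point satisfies all constraints.

The feasible region is empty; the LP is infeasible.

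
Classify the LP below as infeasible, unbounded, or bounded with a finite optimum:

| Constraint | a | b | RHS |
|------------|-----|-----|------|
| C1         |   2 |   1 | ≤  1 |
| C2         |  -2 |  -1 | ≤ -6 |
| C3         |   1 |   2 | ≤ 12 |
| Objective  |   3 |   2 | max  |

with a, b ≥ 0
C1 requires 2a + b ≤ 1, while C2 (-2a - b ≤ -6) is equivalent to 2a + b ≥ 6. Together they would need 6 ≤ 2a + b ≤ 1, which is impossible since 6 > 1. No point satisfies all constraints.

Infeasible — the constraint set is empty.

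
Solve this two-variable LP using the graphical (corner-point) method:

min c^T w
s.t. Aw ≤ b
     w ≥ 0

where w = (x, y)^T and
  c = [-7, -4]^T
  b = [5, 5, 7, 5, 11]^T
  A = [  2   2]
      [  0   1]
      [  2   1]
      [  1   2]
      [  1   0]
x = 2.5, y = 0, z = -17.5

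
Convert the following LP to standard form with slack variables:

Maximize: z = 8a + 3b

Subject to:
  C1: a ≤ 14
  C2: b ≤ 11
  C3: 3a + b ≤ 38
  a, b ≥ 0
max z = 8a + 3b

s.t.
  a + s1 = 14
  b + s2 = 11
  3a + b + s3 = 38
  a, b, s1, s2, s3 ≥ 0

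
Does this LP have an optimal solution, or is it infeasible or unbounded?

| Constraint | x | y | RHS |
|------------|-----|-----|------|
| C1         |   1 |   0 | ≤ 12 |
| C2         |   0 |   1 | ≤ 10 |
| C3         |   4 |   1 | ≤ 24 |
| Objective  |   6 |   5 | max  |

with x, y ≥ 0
The point (3.5, 10) satisfies every constraint, so the LP is feasible; the constraints give x ≤ 12 and y ≤ 10, which with x, y ≥ 0 keep the feasible region inside a bounded box. A feasible, bounded LP attains a finite optimum at a vertex.

Evaluating z = 6x + 5y at each vertex:
  (0, 0): z = 0
  (6, 0): z = 36
  (3.5, 10): z = 71
  (0, 10): z = 50

The LP has an optimal solution: (3.5, 10) with z = 71.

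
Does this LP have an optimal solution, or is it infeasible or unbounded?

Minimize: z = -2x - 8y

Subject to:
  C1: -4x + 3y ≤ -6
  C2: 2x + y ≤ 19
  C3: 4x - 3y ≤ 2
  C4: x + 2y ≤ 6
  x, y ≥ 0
C3 requires 4x - 3y ≤ 2, while C1 (-4x + 3y ≤ -6) is equivalent to 4x - 3y ≥ 6. Together they would need 6 ≤ 4x - 3y ≤ 2, which is impossible since 6 > 2. No point satisfies all constraints.

The feasible region is empty; the LP is infeasible.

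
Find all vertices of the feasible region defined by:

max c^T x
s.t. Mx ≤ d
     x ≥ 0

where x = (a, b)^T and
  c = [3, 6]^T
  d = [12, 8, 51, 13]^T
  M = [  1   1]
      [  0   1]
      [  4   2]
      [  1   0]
Each vertex is the intersection of two constraint boundaries that also satisfies all remaining constraints:
  a = 0 and b = 0 → (0, 0)
  a + b = 12 and b = 0 → (12, 0)
  a + b = 12 and b = 8 → (4, 8)
  b = 8 and a = 0 → (0, 8)

Vertices: (0, 0), (12, 0), (4, 8), (0, 8)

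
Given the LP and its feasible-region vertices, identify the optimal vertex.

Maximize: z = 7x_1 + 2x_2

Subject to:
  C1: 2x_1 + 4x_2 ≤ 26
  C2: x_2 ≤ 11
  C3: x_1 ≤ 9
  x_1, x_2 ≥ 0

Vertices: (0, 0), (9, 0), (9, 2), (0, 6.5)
Evaluating z = 7x_1 + 2x_2 at each vertex:
  (0, 0): z = 0
  (9, 0): z = 63
  (9, 2): z = 67
  (0, 6.5): z = 13

The largest value is z = 67, attained at (9, 2).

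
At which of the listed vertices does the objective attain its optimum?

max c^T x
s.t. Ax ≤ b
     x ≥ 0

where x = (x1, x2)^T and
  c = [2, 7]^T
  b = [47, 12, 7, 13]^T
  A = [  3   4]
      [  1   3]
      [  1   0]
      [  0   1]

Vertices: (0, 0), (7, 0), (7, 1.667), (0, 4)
(0, 4) with z = 28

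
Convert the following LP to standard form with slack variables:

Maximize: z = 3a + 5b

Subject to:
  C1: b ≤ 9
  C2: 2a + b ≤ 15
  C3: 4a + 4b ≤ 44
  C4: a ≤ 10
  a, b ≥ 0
max z = 3a + 5b

s.t.
  b + s1 = 9
  2a + b + s2 = 15
  4a + 4b + s3 = 44
  a + s4 = 10
  a, b, s1, s2, s3, s4 ≥ 0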